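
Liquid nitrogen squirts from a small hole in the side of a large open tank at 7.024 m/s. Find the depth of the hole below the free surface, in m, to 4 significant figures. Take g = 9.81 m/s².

2.515 m

For a small hole in a large open tank, ½v² = gh, giving h = v²/(2g).
h = 7.024²/(2·9.81) = 49.34/19.62 = 2.515 m.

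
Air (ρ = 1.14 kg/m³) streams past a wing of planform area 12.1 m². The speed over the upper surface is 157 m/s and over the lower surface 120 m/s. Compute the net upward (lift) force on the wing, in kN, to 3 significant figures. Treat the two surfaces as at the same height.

With equal heights on the two surfaces, Bernoulli gives P_lower − P_upper = ½ρ(v_upper² − v_lower²).
ΔP = ½·1.14·(157² − 120²) = 5840 Pa.
Lift = ΔP · A = 5840 × 12.1 = 70700 N.

70.7 kN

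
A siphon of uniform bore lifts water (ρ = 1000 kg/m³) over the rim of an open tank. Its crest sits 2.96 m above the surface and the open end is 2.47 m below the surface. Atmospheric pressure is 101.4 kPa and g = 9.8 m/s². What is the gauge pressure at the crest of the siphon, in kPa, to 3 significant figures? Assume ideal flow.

-53.2 kPa

From the surface to the outlet (both open to atmosphere, surface at rest): v = √(2g·h_out) = √(2·9.8·2.47) = 6.96 m/s.
With constant cross-section the crest speed equals v; applying Bernoulli from the surface up to the crest, P_top = P_atm − ½ρv² − ρg·h_top.
P_top = 101400 − ½·1000·6.96² − 1000·9.8·2.96 = 48200 Pa. So P_gauge = P_top − P_atm = -53200 Pa.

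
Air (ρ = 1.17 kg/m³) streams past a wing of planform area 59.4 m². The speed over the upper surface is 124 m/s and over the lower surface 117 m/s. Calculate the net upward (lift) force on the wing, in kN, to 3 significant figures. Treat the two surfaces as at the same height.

F ≈ 58.6 kN

The faster flow above has the lower pressure; Bernoulli (same height) gives ΔP = ½ρ(v_up² − v_low²).
ΔP = ½·1.17·(124² − 117²) = 987 Pa.
Lift = ΔP · A = 987 × 59.4 = 58600 N.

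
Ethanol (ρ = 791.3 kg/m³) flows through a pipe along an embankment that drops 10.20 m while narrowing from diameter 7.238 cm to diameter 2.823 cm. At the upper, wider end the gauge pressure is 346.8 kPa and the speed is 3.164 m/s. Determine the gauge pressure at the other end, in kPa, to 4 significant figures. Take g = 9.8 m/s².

By continuity, v₂ = v₁·A₁/A₂ = 3.164·(41.15/6.259) = 20.80 m/s.
Bernoulli: P₁ + ½ρv₁² + ρg h₁ = P₂ + ½ρv₂² + ρg h₂, so P₂ = P₁ + ½ρ(v₁² − v₂²) − ρg(h₂ − h₁).
P₂ = 346800 + ½·791.3·(3.164² − 20.80²) − 791.3·9.8·(−10.20) = 346800 + (-167200) − (-79100) = 258700 Pa.

258.7 kPa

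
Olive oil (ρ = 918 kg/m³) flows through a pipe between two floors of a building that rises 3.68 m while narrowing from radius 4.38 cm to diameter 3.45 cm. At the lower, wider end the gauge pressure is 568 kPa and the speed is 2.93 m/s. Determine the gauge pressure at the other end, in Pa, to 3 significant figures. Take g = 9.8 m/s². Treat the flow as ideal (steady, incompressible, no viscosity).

P₂ ≈ 375000 Pa

The volume flow rate is constant, so v₂ = (A₁/A₂)v₁ = (60.3/9.35)·2.93 = 18.9 m/s.
Energy conservation along the streamline gives P₂ = P₁ − ½ρ(v₂² − v₁²) − ρg(h₂ − h₁).
P₂ = 568000 + ½·918·(2.93² − 18.9²) − 918·9.8·(+3.68) = 568000 + (-160000) − (33100) = 375000 Pa.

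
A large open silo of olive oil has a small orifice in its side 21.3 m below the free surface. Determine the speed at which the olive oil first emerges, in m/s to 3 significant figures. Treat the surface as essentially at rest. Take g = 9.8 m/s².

v ≈ 20.4 m/s

With the surface at rest and both surface and jet at atmospheric pressure, Bernoulli gives ρg h = ½ρv², so v = √(2gh) = √(2·9.8·21.3) = 20.4 m/s.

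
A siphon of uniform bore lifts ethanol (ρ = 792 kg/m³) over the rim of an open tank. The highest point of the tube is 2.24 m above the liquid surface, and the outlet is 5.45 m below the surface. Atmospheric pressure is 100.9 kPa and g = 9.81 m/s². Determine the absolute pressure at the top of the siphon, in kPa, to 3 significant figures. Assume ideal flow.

P_top ≈ 41.2 kPa

From the surface to the outlet (both open to atmosphere, surface at rest): v = √(2g·h_out) = √(2·9.81·5.45) = 10.3 m/s.
With constant cross-section the crest speed equals v; applying Bernoulli from the surface up to the crest, P_top = P_atm − ½ρv² − ρg·h_top.
P_top = 100900 − ½·792·10.3² − 792·9.81·2.24 = 41200 Pa.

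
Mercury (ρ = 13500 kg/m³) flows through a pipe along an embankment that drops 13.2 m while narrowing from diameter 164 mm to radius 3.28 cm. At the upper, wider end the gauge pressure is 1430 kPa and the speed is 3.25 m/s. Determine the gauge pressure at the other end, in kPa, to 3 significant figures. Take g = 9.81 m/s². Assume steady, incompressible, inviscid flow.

464 kPa

Mass conservation (A₁v₁ = A₂v₂) gives v₂ = 3.25 × 211/33.8 = 20.3 m/s.
Energy conservation along the streamline gives P₂ = P₁ − ½ρ(v₂² − v₁²) − ρg(h₂ − h₁).
P₂ = 1430000 + ½·13500·(3.25² − 20.3²) − 13500·9.81·(−13.2) = 1430000 + (-2710000) − (-1750000) = 464000 Pa.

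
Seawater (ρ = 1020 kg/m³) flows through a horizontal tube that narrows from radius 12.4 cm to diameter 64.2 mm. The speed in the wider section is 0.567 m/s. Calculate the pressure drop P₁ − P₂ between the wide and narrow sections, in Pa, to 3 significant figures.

Continuity gives A₁v₁ = A₂v₂, so v₂ = (483 cm²)/(32.4 cm²) × 0.567 m/s = 8.46 m/s.
Bernoulli (h₁ = h₂): P₁ − P₂ = ½ρ(v₂² − v₁²).
P₁ − P₂ = ½·1020·(8.46² − 0.567²) = ½·1020·71.3 = 36300 Pa.

ΔP ≈ 36300 Pa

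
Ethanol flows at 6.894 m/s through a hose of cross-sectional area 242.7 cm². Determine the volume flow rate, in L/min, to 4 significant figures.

Q ≈ 10040 L/min

Q = A·v = 0.02427 m² × 6.894 m/s = 0.1673 m³/s.
Converting: 0.1673 m³/s × 60000 = 10040 L/min.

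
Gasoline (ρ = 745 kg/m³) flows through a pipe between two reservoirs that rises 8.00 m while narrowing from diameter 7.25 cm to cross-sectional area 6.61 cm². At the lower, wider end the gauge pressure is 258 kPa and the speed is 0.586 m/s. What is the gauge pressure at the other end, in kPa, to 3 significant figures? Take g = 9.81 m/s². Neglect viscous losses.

P₂ ≈ 195 kPa

Mass conservation (A₁v₁ = A₂v₂) gives v₂ = 0.586 × 41.3/6.61 = 3.66 m/s.
Energy conservation along the streamline gives P₂ = P₁ − ½ρ(v₂² − v₁²) − ρg(h₂ − h₁).
P₂ = 258000 + ½·745·(0.586² − 3.66²) − 745·9.81·(+8.00) = 258000 + (-4860) − (58500) = 195000 Pa.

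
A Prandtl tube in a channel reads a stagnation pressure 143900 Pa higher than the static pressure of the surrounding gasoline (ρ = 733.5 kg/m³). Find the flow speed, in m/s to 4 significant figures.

Bernoulli between the free stream and the stagnation point: ½ρv² = P_stag − P_static.
v = √(2ΔP/ρ) = √(2·143900/733.5) = 19.81 m/s.

v ≈ 19.81 m/s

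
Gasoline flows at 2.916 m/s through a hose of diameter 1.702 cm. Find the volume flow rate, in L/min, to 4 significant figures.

Q ≈ 39.81 L/min

Q = A·v = 0.0002275 m² × 2.916 m/s = 0.0006634 m³/s.
Converting: 0.0006634 m³/s × 60000 = 39.81 L/min.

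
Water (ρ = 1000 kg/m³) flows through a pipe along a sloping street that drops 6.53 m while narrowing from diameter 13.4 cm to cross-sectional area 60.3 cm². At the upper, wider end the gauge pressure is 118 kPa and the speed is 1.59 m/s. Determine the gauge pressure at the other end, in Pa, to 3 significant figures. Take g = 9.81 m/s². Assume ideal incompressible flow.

P₂ = 176000 Pa

The volume flow rate is constant, so v₂ = (A₁/A₂)v₁ = (141/60.3)·1.59 = 3.72 m/s.
Energy conservation along the streamline gives P₂ = P₁ − ½ρ(v₂² − v₁²) − ρg(h₂ − h₁).
P₂ = 118000 + ½·1000·(1.59² − 3.72²) − 1000·9.81·(−6.53) = 118000 + (-5650) − (-64100) = 176000 Pa.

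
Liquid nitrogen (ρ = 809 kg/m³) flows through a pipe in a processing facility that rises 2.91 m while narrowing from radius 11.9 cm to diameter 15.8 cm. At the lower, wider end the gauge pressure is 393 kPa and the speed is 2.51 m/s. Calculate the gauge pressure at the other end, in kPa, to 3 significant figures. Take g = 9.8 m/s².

Continuity gives A₁v₁ = A₂v₂, so v₂ = (445 cm²)/(196 cm²) × 2.51 m/s = 5.70 m/s.
Bernoulli: P₁ + ½ρv₁² + ρg h₁ = P₂ + ½ρv₂² + ρg h₂, so P₂ = P₁ + ½ρ(v₁² − v₂²) − ρg(h₂ − h₁).
P₂ = 393000 + ½·809·(2.51² − 5.70²) − 809·9.8·(+2.91) = 393000 + (-10600) − (23100) = 359000 Pa.

359 kPa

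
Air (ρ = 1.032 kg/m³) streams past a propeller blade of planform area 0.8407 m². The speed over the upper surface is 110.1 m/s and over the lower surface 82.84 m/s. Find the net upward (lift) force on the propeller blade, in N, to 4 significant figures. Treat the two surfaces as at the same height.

2282 N

With equal heights on the two surfaces, Bernoulli gives P_lower − P_upper = ½ρ(v_upper² − v_lower²).
ΔP = ½·1.032·(110.1² − 82.84²) = 2714 Pa.
Lift = ΔP · A = 2714 × 0.8407 = 2282 N.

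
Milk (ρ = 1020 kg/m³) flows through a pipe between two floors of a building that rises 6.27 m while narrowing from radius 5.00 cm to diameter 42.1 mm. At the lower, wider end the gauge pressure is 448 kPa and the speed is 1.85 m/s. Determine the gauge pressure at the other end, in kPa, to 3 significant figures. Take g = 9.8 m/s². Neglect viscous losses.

By continuity, v₂ = v₁·A₁/A₂ = 1.85·(78.5/13.9) = 10.4 m/s.
Bernoulli: P₁ + ½ρv₁² + ρg h₁ = P₂ + ½ρv₂² + ρg h₂, so P₂ = P₁ + ½ρ(v₁² − v₂²) − ρg(h₂ − h₁).
P₂ = 448000 + ½·1020·(1.85² − 10.4²) − 1020·9.8·(+6.27) = 448000 + (-53800) − (62700) = 332000 Pa.

P₂ ≈ 332 kPa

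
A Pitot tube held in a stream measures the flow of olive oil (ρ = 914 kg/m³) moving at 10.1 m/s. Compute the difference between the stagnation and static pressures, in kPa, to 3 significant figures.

ΔP ≈ 46.6 kPa

The dynamic pressure equals the rise in static pressure at the stagnation point: ΔP = ½ρv².
ΔP = ½·914·10.1² = 46600 Pa.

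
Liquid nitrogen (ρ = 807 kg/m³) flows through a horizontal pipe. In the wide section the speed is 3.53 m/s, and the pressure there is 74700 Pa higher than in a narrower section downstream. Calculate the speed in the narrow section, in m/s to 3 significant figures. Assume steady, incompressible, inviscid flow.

v₂ ≈ 14.1 m/s

Horizontal Bernoulli: P₁ + ½ρv₁² = P₂ + ½ρv₂², so v₂² = v₁² + 2(P₁ − P₂)/ρ.
v₂ = √(3.53² + 2·74700/807) = √(12.5 + 185) = 14.1 m/s.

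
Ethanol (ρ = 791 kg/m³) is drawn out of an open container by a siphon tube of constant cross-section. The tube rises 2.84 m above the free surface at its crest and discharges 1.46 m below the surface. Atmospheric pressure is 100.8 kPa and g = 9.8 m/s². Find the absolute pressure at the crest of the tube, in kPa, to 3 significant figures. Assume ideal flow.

P_top ≈ 67.5 kPa

From the surface to the outlet (both open to atmosphere, surface at rest): v = √(2g·h_out) = √(2·9.8·1.46) = 5.35 m/s.
With constant cross-section the crest speed equals v; applying Bernoulli from the surface up to the crest, P_top = P_atm − ½ρv² − ρg·h_top.
P_top = 100800 − ½·791·5.35² − 791·9.8·2.84 = 67500 Pa.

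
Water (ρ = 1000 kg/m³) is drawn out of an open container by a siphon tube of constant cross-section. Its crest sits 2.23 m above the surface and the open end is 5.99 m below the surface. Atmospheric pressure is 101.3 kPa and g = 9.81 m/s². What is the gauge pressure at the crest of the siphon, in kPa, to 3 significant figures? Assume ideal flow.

The outlet speed comes from Torricelli: v = √(2g·5.99) = 10.8 m/s.
With constant cross-section the crest speed equals v; applying Bernoulli from the surface up to the crest, P_top = P_atm − ½ρv² − ρg·h_top.
P_top = 101300 − ½·1000·10.8² − 1000·9.81·2.23 = 20700 Pa. So P_gauge = P_top − P_atm = -80600 Pa.

-80.6 kPa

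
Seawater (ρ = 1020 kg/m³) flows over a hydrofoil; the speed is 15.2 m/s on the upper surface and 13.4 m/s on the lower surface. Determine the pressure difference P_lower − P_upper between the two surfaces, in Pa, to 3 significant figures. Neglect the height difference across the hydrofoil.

ΔP = 26300 Pa

The pressure is lower where the speed is higher: ΔP = ½ρ(v_up² − v_low²).
ΔP = ½·1020·(15.2² − 13.4²) = 26300 Pa.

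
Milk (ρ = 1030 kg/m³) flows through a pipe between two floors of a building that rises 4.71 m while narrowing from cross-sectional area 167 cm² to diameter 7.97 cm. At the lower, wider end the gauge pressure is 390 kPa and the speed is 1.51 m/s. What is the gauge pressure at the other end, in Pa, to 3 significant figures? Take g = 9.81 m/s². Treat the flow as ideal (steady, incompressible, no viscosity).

By continuity, v₂ = v₁·A₁/A₂ = 1.51·(167/49.9) = 5.05 m/s.
Applying Bernoulli between the two ends and solving for P₂: P₂ = P₁ + ½ρ(v₁² − v₂²) − ρgΔh.
P₂ = 390000 + ½·1030·(1.51² − 5.05²) − 1030·9.81·(+4.71) = 390000 + (-12000) − (47600) = 330000 Pa.

P₂ ≈ 330000 Pa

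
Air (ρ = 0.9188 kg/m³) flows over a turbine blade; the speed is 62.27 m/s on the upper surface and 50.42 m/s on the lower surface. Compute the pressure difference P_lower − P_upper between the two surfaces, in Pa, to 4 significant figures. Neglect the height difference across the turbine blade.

ΔP ≈ 613.5 Pa

The pressure is lower where the speed is higher: ΔP = ½ρ(v_up² − v_low²).
ΔP = ½·0.9188·(62.27² − 50.42²) = 613.5 Pa.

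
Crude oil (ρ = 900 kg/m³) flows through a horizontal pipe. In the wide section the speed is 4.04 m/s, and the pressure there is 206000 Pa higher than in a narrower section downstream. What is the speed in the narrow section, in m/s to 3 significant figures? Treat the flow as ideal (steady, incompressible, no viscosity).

Along the level pipe P + ½ρv² is conserved, hence v₂² = v₁² + 2(P₁ − P₂)/ρ.
v₂ = √(4.04² + 2·206000/900) = √(16.3 + 458) = 21.8 m/s.

21.8 m/s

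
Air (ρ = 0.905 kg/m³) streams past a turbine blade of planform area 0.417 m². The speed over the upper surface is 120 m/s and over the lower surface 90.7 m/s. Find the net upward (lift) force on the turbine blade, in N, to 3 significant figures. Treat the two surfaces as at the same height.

With equal heights on the two surfaces, Bernoulli gives P_lower − P_upper = ½ρ(v_upper² − v_lower²).
ΔP = ½·0.905·(120² − 90.7²) = 2790 Pa.
Lift = ΔP · A = 2790 × 0.417 = 1160 N.

F ≈ 1160 N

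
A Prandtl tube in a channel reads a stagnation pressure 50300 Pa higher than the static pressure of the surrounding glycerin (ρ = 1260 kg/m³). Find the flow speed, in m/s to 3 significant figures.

Bernoulli between the free stream and the stagnation point: ½ρv² = P_stag − P_static.
v = √(2ΔP/ρ) = √(2·50300/1260) = 8.94 m/s.

v = 8.94 m/s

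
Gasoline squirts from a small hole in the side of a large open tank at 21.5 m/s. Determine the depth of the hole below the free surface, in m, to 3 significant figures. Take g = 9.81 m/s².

Inverting v = √(2gh) gives h = v² / 2g.
h = 21.5²/(2·9.81) = 462/19.62 = 23.6 m.

h ≈ 23.6 m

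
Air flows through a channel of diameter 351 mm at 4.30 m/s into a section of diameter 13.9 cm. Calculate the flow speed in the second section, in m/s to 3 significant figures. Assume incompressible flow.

v₂ ≈ 27.4 m/s

The volume flow rate is constant, so v₂ = (A₁/A₂)v₁ = (968/152)·4.30 = 27.4 m/s.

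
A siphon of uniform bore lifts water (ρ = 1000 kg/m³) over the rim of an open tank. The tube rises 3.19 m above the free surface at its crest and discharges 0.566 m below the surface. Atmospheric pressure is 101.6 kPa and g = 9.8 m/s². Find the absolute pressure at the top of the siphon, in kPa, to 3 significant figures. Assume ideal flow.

P_top ≈ 64.8 kPa

From the surface to the outlet (both open to atmosphere, surface at rest): v = √(2g·h_out) = √(2·9.8·0.566) = 3.33 m/s.
Continuity keeps v the same throughout the tube; from surface to crest, P_atm + 0 = P_top + ½ρv² + ρg·h_top.
P_top = 101600 − ½·1000·3.33² − 1000·9.8·3.19 = 64800 Pa.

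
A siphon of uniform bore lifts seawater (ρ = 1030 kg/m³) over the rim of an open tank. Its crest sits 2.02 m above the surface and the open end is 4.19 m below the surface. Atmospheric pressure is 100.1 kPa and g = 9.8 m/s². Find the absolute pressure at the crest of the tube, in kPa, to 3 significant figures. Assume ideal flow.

From the surface to the outlet (both open to atmosphere, surface at rest): v = √(2g·h_out) = √(2·9.8·4.19) = 9.06 m/s.
The bore is uniform, so the speed at the crest is the same v. Bernoulli surface→crest: P_atm = P_top + ½ρv² + ρg·h_top.
P_top = 100100 − ½·1030·9.06² − 1030·9.8·2.02 = 37400 Pa.

37.4 kPa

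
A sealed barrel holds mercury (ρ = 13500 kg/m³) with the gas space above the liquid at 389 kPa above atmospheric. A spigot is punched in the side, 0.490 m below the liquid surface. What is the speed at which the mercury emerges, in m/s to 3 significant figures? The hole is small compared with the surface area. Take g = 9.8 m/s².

Take point 1 at the surface (v₁ ≈ 0) and point 2 at the hole (at atmospheric pressure). Bernoulli: P₁ + ρg h = P_atm + ½ρv₂².
With P₁ − P_atm = 389000 Pa, v₂ = √(2gh + 2ΔP/ρ) = √(2·9.8·0.490 + 2·389000/13500) = 8.20 m/s.

v ≈ 8.20 m/s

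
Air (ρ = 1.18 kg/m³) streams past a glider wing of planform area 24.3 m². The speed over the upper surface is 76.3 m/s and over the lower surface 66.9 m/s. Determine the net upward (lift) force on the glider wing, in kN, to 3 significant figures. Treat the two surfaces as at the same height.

The faster flow above has the lower pressure; Bernoulli (same height) gives ΔP = ½ρ(v_up² − v_low²).
ΔP = ½·1.18·(76.3² − 66.9²) = 794 Pa.
Lift = ΔP · A = 794 × 24.3 = 19300 N.

F ≈ 19.3 kN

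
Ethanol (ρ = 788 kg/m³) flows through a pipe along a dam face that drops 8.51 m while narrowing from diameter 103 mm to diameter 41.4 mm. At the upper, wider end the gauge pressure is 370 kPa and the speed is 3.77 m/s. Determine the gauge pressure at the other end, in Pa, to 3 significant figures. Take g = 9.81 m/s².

The volume flow rate is constant, so v₂ = (A₁/A₂)v₁ = (83.3/13.5)·3.77 = 23.3 m/s.
Energy conservation along the streamline gives P₂ = P₁ − ½ρ(v₂² − v₁²) − ρg(h₂ − h₁).
P₂ = 370000 + ½·788·(3.77² − 23.3²) − 788·9.81·(−8.51) = 370000 + (-209000) − (-65800) = 227000 Pa.

P₂ ≈ 227000 Pa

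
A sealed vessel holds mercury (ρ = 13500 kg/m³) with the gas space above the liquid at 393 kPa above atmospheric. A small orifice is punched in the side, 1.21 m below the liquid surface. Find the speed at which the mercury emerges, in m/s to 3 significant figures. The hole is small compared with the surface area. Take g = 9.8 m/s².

Take point 1 at the surface (v₁ ≈ 0) and point 2 at the hole (at atmospheric pressure). Bernoulli: P₁ + ρg h = P_atm + ½ρv₂².
With P₁ − P_atm = 393000 Pa, v₂ = √(2gh + 2ΔP/ρ) = √(2·9.8·1.21 + 2·393000/13500) = 9.05 m/s.

9.05 m/s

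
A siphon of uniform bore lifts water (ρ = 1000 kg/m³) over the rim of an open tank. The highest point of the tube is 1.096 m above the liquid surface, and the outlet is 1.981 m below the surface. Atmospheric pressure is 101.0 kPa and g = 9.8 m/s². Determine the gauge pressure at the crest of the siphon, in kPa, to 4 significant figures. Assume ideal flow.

-30.15 kPa

Bernoulli surface→outlet gives ½v² = g·h_out, so v = √(2·9.8·1.981) = 6.231 m/s.
The bore is uniform, so the speed at the crest is the same v. Bernoulli surface→crest: P_atm = P_top + ½ρv² + ρg·h_top.
P_top = 101000 − ½·1000·6.231² − 1000·9.8·1.096 = 70850 Pa. So P_gauge = P_top − P_atm = -30150 Pa.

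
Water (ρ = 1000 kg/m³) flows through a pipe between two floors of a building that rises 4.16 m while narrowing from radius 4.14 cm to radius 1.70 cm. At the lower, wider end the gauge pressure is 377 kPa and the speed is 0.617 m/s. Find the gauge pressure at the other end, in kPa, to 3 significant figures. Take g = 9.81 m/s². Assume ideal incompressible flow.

P₂ ≈ 330 kPa

Mass conservation (A₁v₁ = A₂v₂) gives v₂ = 0.617 × 53.8/9.08 = 3.66 m/s.
Bernoulli: P₁ + ½ρv₁² + ρg h₁ = P₂ + ½ρv₂² + ρg h₂, so P₂ = P₁ + ½ρ(v₁² − v₂²) − ρg(h₂ − h₁).
P₂ = 377000 + ½·1000·(0.617² − 3.66²) − 1000·9.81·(+4.16) = 377000 + (-6500) − (40800) = 330000 Pa.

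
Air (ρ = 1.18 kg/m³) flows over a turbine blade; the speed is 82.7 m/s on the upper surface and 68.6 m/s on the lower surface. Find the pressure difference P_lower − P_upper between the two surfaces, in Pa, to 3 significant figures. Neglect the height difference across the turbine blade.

ΔP = 1260 Pa

The pressure is lower where the speed is higher: ΔP = ½ρ(v_up² − v_low²).
ΔP = ½·1.18·(82.7² − 68.6²) = 1260 Pa.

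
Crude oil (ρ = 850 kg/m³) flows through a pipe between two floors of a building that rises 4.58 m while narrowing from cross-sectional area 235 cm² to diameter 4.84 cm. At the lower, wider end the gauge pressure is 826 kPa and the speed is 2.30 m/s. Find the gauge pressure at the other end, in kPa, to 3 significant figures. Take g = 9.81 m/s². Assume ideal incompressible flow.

P₂ ≈ 423 kPa

Mass conservation (A₁v₁ = A₂v₂) gives v₂ = 2.30 × 235/18.4 = 29.4 m/s.
Bernoulli: P₁ + ½ρv₁² + ρg h₁ = P₂ + ½ρv₂² + ρg h₂, so P₂ = P₁ + ½ρ(v₁² − v₂²) − ρg(h₂ − h₁).
P₂ = 826000 + ½·850·(2.30² − 29.4²) − 850·9.81·(+4.58) = 826000 + (-365000) − (38200) = 423000 Pa.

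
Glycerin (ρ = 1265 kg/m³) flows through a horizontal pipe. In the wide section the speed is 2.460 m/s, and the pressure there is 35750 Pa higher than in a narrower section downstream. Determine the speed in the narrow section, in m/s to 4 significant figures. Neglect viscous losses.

v₂ = 7.910 m/s

With h₁ = h₂, rearranging Bernoulli gives v₂ = √(v₁² + 2ΔP/ρ).
v₂ = √(2.460² + 2·35750/1265) = √(6.052 + 56.52) = 7.910 m/s.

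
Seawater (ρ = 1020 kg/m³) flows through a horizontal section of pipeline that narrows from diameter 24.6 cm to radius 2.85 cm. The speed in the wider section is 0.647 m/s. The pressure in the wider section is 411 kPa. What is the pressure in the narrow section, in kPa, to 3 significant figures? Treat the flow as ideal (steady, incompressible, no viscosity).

The volume flow rate is constant, so v₂ = (A₁/A₂)v₁ = (475/25.5)·0.647 = 12.1 m/s.
Bernoulli (h₁ = h₂): P₁ − P₂ = ½ρ(v₂² − v₁²).
P₂ = P₁ − ½ρ(v₂² − v₁²) = 411000 − ½·1020·(12.1² − 0.647²) = 411000 − 73900 = 337000 Pa.

P₂ ≈ 337 kPa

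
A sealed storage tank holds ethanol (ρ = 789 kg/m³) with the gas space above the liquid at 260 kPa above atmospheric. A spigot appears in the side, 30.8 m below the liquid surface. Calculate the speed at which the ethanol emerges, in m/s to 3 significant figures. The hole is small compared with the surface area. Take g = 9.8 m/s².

Take point 1 at the surface (v₁ ≈ 0) and point 2 at the hole (at atmospheric pressure). Bernoulli: P₁ + ρg h = P_atm + ½ρv₂².
With P₁ − P_atm = 260000 Pa, v₂ = √(2gh + 2ΔP/ρ) = √(2·9.8·30.8 + 2·260000/789) = 35.5 m/s.

35.5 m/s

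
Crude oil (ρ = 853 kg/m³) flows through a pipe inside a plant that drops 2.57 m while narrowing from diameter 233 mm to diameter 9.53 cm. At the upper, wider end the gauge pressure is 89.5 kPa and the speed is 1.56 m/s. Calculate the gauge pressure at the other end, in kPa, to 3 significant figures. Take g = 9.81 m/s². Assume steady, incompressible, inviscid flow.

Mass conservation (A₁v₁ = A₂v₂) gives v₂ = 1.56 × 426/71.3 = 9.33 m/s.
Energy conservation along the streamline gives P₂ = P₁ − ½ρ(v₂² − v₁²) − ρg(h₂ − h₁).
P₂ = 89500 + ½·853·(1.56² − 9.33²) − 853·9.81·(−2.57) = 89500 + (-36000) − (-21500) = 75000 Pa.

75.0 kPa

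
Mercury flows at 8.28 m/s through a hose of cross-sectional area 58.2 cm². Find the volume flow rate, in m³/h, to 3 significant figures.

Q = A·v = 0.00582 m² × 8.28 m/s = 0.0482 m³/s.
Converting: 0.0482 m³/s × 3600 = 173 m³/h.

Q ≈ 173 m³/h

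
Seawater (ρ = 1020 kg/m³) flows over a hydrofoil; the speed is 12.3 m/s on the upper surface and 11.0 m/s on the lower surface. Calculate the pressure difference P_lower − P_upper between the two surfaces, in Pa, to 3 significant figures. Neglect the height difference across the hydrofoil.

ΔP ≈ 15400 Pa

Bernoulli (same height): P_lower − P_upper = ½ρ(v_upper² − v_lower²).
ΔP = ½·1020·(12.3² − 11.0²) = 15400 Pa.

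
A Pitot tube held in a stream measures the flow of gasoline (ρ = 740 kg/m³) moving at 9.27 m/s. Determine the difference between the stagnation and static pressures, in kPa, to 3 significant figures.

Bernoulli between the free stream and the stagnation point: ½ρv² = P_stag − P_static.
ΔP = ½·740·9.27² = 31800 Pa.

ΔP = 31.8 kPa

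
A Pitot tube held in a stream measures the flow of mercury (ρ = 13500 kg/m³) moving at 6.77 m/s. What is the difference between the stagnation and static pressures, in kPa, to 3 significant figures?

Bernoulli between the free stream and the stagnation point: ½ρv² = P_stag − P_static.
ΔP = ½·13500·6.77² = 309000 Pa.

ΔP ≈ 309 kPa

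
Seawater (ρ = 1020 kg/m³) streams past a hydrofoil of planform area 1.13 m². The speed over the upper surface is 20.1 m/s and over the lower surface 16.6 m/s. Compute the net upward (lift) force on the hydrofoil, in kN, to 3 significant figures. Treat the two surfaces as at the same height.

F ≈ 74.0 kN

The faster flow above has the lower pressure; Bernoulli (same height) gives ΔP = ½ρ(v_up² − v_low²).
ΔP = ½·1020·(20.1² − 16.6²) = 65500 Pa.
Lift = ΔP · A = 65500 × 1.13 = 74000 N.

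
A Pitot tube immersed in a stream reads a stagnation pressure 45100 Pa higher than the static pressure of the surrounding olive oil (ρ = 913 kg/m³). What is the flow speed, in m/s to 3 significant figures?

The dynamic pressure equals the rise in static pressure at the stagnation point: ΔP = ½ρv².
v = √(2ΔP/ρ) = √(2·45100/913) = 9.94 m/s.

9.94 m/s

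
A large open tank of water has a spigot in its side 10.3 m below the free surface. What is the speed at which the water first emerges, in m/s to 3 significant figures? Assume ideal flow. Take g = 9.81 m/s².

v = 14.2 m/s

The surface is effectively still and both ends are open, so ½v² = gh and v = √(2·9.81·10.3) = 14.2 m/s.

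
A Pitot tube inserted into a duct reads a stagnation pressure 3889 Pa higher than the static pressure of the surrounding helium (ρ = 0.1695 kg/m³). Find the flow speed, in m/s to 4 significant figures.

Bernoulli between the free stream and the stagnation point: ½ρv² = P_stag − P_static.
v = √(2ΔP/ρ) = √(2·3889/0.1695) = 214.2 m/s.

v = 214.2 m/s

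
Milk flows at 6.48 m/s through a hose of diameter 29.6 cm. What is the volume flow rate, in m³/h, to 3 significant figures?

Q = A·v = 0.0688 m² × 6.48 m/s = 0.446 m³/s.
Converting: 0.446 m³/s × 3600 = 1610 m³/h.

1610 m³/h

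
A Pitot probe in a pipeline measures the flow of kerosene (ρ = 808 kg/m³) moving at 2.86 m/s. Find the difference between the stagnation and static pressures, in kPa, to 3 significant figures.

The dynamic pressure equals the rise in static pressure at the stagnation point: ΔP = ½ρv².
ΔP = ½·808·2.86² = 3300 Pa.

ΔP ≈ 3.30 kPa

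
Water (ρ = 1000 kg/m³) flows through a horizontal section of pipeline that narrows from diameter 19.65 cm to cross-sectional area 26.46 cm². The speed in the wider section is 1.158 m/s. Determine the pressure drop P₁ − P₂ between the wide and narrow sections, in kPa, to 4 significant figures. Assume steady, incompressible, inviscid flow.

87.40 kPa

The volume flow rate is constant, so v₂ = (A₁/A₂)v₁ = (303.3/26.46)·1.158 = 13.27 m/s.
Bernoulli (h₁ = h₂): P₁ − P₂ = ½ρ(v₂² − v₁²).
P₁ − P₂ = ½·1000·(13.27² − 1.158²) = ½·1000·174.8 = 87400 Pa.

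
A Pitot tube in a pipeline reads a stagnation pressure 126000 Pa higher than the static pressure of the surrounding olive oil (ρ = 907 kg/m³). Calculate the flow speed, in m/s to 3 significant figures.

16.7 m/s

Bernoulli between the free stream and the stagnation point: ½ρv² = P_stag − P_static.
v = √(2ΔP/ρ) = √(2·126000/907) = 16.7 m/s.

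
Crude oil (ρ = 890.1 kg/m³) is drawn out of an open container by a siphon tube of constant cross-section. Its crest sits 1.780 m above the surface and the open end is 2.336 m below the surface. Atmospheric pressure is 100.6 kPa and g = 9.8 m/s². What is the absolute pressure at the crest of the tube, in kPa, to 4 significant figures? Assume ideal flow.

64.70 kPa

From the surface to the outlet (both open to atmosphere, surface at rest): v = √(2g·h_out) = √(2·9.8·2.336) = 6.767 m/s.
Continuity keeps v the same throughout the tube; from surface to crest, P_atm + 0 = P_top + ½ρv² + ρg·h_top.
P_top = 100600 − ½·890.1·6.767² − 890.1·9.8·1.780 = 64700 Pa.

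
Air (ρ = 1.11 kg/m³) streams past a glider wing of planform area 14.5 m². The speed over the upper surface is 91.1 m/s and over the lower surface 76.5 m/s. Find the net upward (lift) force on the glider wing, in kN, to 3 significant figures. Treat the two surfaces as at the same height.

F = 19.7 kN

With equal heights on the two surfaces, Bernoulli gives P_lower − P_upper = ½ρ(v_upper² − v_lower²).
ΔP = ½·1.11·(91.1² − 76.5²) = 1360 Pa.
Lift = ΔP · A = 1360 × 14.5 = 19700 N.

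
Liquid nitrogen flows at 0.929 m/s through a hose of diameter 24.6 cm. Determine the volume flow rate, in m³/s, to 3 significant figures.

Q = A·v = 0.0475 m² × 0.929 m/s = 0.0442 m³/s.

Q ≈ 0.0442 m³/s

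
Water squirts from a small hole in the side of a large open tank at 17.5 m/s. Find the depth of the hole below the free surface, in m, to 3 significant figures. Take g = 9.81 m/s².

h ≈ 15.6 m

Inverting v = √(2gh) gives h = v² / 2g.
h = 17.5²/(2·9.81) = 306/19.62 = 15.6 m.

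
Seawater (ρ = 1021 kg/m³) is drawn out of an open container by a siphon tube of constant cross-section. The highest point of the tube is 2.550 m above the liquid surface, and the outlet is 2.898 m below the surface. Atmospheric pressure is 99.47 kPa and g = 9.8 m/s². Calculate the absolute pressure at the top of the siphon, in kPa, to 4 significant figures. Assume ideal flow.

P_top ≈ 44.96 kPa

Bernoulli surface→outlet gives ½v² = g·h_out, so v = √(2·9.8·2.898) = 7.537 m/s.
Continuity keeps v the same throughout the tube; from surface to crest, P_atm + 0 = P_top + ½ρv² + ρg·h_top.
P_top = 99470 − ½·1021·7.537² − 1021·9.8·2.550 = 44960 Pa.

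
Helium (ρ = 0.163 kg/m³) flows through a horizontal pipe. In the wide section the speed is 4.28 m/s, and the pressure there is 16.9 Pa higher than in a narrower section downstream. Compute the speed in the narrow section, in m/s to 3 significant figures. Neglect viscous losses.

With h₁ = h₂, rearranging Bernoulli gives v₂ = √(v₁² + 2ΔP/ρ).
v₂ = √(4.28² + 2·16.9/0.163) = √(18.3 + 207) = 15.0 m/s.

v₂ ≈ 15.0 m/s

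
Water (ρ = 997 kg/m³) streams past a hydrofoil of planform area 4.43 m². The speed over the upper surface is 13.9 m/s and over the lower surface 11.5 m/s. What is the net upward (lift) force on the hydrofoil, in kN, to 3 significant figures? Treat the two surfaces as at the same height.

135 kN

The faster flow above has the lower pressure; Bernoulli (same height) gives ΔP = ½ρ(v_up² − v_low²).
ΔP = ½·997·(13.9² − 11.5²) = 30400 Pa.
Lift = ΔP · A = 30400 × 4.43 = 135000 N.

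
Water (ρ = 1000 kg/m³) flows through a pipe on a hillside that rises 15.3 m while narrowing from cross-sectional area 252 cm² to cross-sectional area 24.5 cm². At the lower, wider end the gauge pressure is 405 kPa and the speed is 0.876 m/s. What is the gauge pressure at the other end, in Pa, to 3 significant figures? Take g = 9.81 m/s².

P₂ ≈ 215000 Pa

The volume flow rate is constant, so v₂ = (A₁/A₂)v₁ = (252/24.5)·0.876 = 9.01 m/s.
Bernoulli: P₁ + ½ρv₁² + ρg h₁ = P₂ + ½ρv₂² + ρg h₂, so P₂ = P₁ + ½ρ(v₁² − v₂²) − ρg(h₂ − h₁).
P₂ = 405000 + ½·1000·(0.876² − 9.01²) − 1000·9.81·(+15.3) = 405000 + (-40200) − (150000) = 215000 Pa.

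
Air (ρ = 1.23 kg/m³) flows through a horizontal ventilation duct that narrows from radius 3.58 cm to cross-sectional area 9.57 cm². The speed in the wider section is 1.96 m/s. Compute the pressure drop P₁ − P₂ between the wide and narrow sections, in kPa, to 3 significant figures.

0.0395 kPa

The volume flow rate is constant, so v₂ = (A₁/A₂)v₁ = (40.3/9.57)·1.96 = 8.25 m/s.
With no height change, Bernoulli's equation is P₁ + ½ρv₁² = P₂ + ½ρv₂².
P₁ − P₂ = ½·1.23·(8.25² − 1.96²) = ½·1.23·64.2 = 39.5 Pa.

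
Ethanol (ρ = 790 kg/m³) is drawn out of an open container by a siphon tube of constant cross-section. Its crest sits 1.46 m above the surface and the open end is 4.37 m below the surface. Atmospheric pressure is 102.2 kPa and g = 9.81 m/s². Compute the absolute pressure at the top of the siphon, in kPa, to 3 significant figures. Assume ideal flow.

Bernoulli surface→outlet gives ½v² = g·h_out, so v = √(2·9.81·4.37) = 9.26 m/s.
Continuity keeps v the same throughout the tube; from surface to crest, P_atm + 0 = P_top + ½ρv² + ρg·h_top.
P_top = 102200 − ½·790·9.26² − 790·9.81·1.46 = 57000 Pa.

57.0 kPa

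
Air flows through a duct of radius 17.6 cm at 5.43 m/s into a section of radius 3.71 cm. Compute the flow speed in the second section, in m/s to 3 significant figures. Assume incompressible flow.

By continuity, v₂ = v₁·A₁/A₂ = 5.43·(973/43.2) = 122 m/s.

v₂ = 122 m/s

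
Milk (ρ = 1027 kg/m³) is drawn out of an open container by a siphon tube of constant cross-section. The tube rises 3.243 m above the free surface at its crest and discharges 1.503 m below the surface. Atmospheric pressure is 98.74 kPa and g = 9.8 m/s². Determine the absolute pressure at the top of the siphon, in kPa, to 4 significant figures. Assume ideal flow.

P_top ≈ 50.97 kPa

From the surface to the outlet (both open to atmosphere, surface at rest): v = √(2g·h_out) = √(2·9.8·1.503) = 5.428 m/s.
Continuity keeps v the same throughout the tube; from surface to crest, P_atm + 0 = P_top + ½ρv² + ρg·h_top.
P_top = 98740 − ½·1027·5.428² − 1027·9.8·3.243 = 50970 Pa.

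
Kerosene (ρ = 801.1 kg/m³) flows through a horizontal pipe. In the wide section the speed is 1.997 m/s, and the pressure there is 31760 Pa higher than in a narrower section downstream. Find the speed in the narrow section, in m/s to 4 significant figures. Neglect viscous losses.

Horizontal Bernoulli: P₁ + ½ρv₁² = P₂ + ½ρv₂², so v₂² = v₁² + 2(P₁ − P₂)/ρ.
v₂ = √(1.997² + 2·31760/801.1) = √(3.988 + 79.29) = 9.126 m/s.

v₂ ≈ 9.126 m/s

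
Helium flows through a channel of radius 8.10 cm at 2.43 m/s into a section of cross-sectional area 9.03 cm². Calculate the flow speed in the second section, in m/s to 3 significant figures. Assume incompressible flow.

The volume flow rate is constant, so v₂ = (A₁/A₂)v₁ = (206/9.03)·2.43 = 55.5 m/s.

55.5 m/s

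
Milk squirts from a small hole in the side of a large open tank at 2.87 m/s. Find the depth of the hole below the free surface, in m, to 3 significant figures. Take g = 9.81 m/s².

h = 0.420 m

For a small hole in a large open tank, ½v² = gh, giving h = v²/(2g).
h = 2.87²/(2·9.81) = 8.24/19.62 = 0.420 m.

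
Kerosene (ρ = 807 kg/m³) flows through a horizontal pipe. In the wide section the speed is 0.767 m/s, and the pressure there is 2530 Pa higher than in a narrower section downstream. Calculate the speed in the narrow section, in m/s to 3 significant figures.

Horizontal Bernoulli: P₁ + ½ρv₁² = P₂ + ½ρv₂², so v₂² = v₁² + 2(P₁ − P₂)/ρ.
v₂ = √(0.767² + 2·2530/807) = √(0.588 + 6.27) = 2.62 m/s.

2.62 m/s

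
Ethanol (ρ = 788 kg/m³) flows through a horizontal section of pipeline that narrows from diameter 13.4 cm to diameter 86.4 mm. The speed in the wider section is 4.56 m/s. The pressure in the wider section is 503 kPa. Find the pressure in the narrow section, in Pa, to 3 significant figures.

464000 Pa

Continuity gives A₁v₁ = A₂v₂, so v₂ = (141 cm²)/(58.6 cm²) × 4.56 m/s = 11.0 m/s.
The pipe is horizontal, so Bernoulli reduces to P₁ + ½ρv₁² = P₂ + ½ρv₂².
P₂ = P₁ − ½ρ(v₂² − v₁²) = 503000 − ½·788·(11.0² − 4.56²) = 503000 − 39200 = 464000 Pa.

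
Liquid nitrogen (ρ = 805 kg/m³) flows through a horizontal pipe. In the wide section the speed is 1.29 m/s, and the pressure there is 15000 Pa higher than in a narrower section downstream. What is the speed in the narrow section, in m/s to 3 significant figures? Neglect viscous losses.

v₂ ≈ 6.24 m/s

With h₁ = h₂, rearranging Bernoulli gives v₂ = √(v₁² + 2ΔP/ρ).
v₂ = √(1.29² + 2·15000/805) = √(1.66 + 37.3) = 6.24 m/s.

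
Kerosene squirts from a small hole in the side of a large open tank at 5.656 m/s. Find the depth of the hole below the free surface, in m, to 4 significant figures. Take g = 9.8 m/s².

For a small hole in a large open tank, ½v² = gh, giving h = v²/(2g).
h = 5.656²/(2·9.8) = 31.99/19.60 = 1.632 m.

h ≈ 1.632 m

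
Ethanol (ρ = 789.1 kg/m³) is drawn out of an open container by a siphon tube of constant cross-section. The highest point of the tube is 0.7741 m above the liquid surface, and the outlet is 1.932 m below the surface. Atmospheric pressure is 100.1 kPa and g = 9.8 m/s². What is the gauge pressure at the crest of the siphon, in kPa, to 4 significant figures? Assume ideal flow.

Bernoulli surface→outlet gives ½v² = g·h_out, so v = √(2·9.8·1.932) = 6.154 m/s.
The bore is uniform, so the speed at the crest is the same v. Bernoulli surface→crest: P_atm = P_top + ½ρv² + ρg·h_top.
P_top = 100100 − ½·789.1·6.154² − 789.1·9.8·0.7741 = 79170 Pa. So P_gauge = P_top − P_atm = -20930 Pa.

P_gauge ≈ -20.93 kPa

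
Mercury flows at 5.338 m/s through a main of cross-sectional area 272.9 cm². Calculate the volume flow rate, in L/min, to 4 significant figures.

Q ≈ 8740 L/min

Q = A·v = 0.02729 m² × 5.338 m/s = 0.1457 m³/s.
Converting: 0.1457 m³/s × 60000 = 8740 L/min.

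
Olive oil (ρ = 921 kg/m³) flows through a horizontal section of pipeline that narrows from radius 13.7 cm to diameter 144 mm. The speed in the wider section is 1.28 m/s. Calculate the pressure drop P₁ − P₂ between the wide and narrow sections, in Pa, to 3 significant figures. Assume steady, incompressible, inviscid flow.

ΔP ≈ 9140 Pa

Continuity gives A₁v₁ = A₂v₂, so v₂ = (590 cm²)/(163 cm²) × 1.28 m/s = 4.63 m/s.
Bernoulli (h₁ = h₂): P₁ − P₂ = ½ρ(v₂² − v₁²).
P₁ − P₂ = ½·921·(4.63² − 1.28²) = ½·921·19.8 = 9140 Pa.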